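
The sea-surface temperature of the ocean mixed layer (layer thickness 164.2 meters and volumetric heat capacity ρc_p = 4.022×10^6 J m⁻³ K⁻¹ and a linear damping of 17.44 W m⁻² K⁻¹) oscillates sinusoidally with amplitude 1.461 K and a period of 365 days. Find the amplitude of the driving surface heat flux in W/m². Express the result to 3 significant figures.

194

Areal heat capacity C = ρc_p × D = 4.022×10^6 × 164.2 = 6.60×10^8 J/(m^2 K).
ω = 2π / 3.15×10^7 s = 1.99×10^-7 s⁻¹.
√((Cω)² + λ²) = √((132)² + 17.44²) = 133 W/(m²·K).
F₀ = A × √((Cω)²+λ²) = 1.461 × 133 = 194 W/m².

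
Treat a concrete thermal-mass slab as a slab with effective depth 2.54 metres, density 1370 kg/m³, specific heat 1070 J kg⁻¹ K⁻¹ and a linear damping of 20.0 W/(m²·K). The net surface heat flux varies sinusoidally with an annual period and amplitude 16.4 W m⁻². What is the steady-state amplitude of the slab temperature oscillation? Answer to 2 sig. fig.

Areal heat capacity C = ρ c_p D = 1370 × 1070 × 2.54 = 3.72×10^6 J/(m^2 K).
Angular frequency ω = 2π / T = 2π / 3.15×10^7 s = 1.99×10^-7 s⁻¹.
√((Cω)² + λ²) = √((0.742)² + 20.0²) = 20.0 W/(m²·K).
Amplitude A = F₀ / √((Cω)²+λ²) = 16.4 / 20.0 = 0.819 K.

0.82 K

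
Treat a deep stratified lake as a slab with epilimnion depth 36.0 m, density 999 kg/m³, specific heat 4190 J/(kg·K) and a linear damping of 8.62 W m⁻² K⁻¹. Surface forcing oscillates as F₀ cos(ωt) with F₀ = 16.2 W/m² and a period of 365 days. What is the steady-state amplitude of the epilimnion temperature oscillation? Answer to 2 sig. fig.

0.52 K

Areal heat capacity C = ρ c_p D = 999 × 4190 × 36.0 = 1.51×10^8 J m⁻² K⁻¹.
Angular frequency ω = 2π / T = 2π / 3.15×10^7 s = 1.99×10^-7 s⁻¹.
√((Cω)² + λ²) = √((30.0)² + 8.62²) = 31.2 W/(m²·K).
Amplitude A = F₀ / √((Cω)²+λ²) = 16.2 / 31.2 = 0.519 K.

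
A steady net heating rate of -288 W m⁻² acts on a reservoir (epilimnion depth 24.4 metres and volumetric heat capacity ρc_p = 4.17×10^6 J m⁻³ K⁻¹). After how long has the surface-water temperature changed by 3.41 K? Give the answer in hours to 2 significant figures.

Areal heat capacity C = ρc_p × D = 4.17×10^6 × 24.4 = 1.02×10^8 J/(m^2 K).
Time required: Δt = C ΔT / F = 1.02×10^8 × -3.41 / -288 = 1.20×10^6 s.
In hours: 1.20×10^6 s / (3600 s/hour) = 335 hours.

330 hours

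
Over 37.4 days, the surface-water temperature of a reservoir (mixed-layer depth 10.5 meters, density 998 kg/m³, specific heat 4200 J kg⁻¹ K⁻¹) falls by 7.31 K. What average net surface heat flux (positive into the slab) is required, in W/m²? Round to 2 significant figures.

Areal heat capacity C = ρ c_p D = 998 × 4200 × 10.5 = 4.40×10^7 J/(m^2 K).
Required heat per unit area: Q = C ΔT = 4.40×10^7 × -7.31 = -3.22×10^8 J/m².
Flux F = Q / Δt = -3.22×10^8 / 3.23×10^6 s = -99.6 W/m².

-100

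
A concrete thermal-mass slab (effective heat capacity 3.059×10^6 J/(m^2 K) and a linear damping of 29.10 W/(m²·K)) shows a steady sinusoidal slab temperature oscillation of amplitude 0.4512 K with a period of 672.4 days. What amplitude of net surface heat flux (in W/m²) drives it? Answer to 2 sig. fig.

13

Areal heat capacity C = 3.059×10^6 J/(m^2 K) (given).
ω = 2π / 5.81×10^7 s = 1.08×10^-7 s⁻¹.
√((Cω)² + λ²) = √((0.331)² + 29.10²) = 29.1 W/(m²·K).
F₀ = A × √((Cω)²+λ²) = 0.4512 × 29.1 = 13.1 W/m².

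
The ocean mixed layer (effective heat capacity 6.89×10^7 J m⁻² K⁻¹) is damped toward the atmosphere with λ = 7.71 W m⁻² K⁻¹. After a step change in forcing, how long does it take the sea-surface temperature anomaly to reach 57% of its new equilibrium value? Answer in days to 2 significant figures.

Areal heat capacity C = 6.89×10^7 J m⁻² K⁻¹ (given).
τ = C / λ = 6.89×10^7 / 7.71 = 8.94×10^6 s.
Fraction reached: 1 − e^(−t/τ) = 0.57 ⇒ t = −τ ln(1 − 0.57) = τ × 0.844.
t = 7.54×10^6 s = 87.3 days.

87 days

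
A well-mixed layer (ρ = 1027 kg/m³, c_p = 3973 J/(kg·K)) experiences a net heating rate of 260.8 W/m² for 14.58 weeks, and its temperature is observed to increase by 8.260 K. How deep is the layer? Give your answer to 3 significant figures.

68.2 m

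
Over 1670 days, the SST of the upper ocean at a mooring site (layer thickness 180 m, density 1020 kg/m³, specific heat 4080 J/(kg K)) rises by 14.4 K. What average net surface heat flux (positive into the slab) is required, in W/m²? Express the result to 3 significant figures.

74.8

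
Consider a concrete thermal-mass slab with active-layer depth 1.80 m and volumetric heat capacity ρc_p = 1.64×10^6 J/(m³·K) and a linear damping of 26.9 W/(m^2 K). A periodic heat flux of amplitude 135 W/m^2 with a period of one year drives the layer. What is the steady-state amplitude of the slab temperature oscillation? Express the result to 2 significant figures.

Areal heat capacity C = ρc_p × D = 1.64×10^6 × 1.80 = 2.95×10^6 J/(m^2 K).
Angular frequency ω = 2π / T = 2π / 3.15×10^7 s = 1.99×10^-7 s⁻¹.
√((Cω)² + λ²) = √((0.588)² + 26.9²) = 26.9 W/(m²·K).
Amplitude A = F₀ / √((Cω)²+λ²) = 135 / 26.9 = 5.02 K.

5.0 K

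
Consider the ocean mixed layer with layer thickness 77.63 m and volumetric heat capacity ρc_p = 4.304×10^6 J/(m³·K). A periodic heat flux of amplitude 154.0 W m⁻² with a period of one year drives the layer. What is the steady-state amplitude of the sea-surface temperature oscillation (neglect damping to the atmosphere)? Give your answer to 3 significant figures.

2.31 K

Areal heat capacity C = ρc_p × D = 4.304×10^6 × 77.63 = 3.34×10^8 J/(m²·K).
Angular frequency ω = 2π / T = 2π / 3.15×10^7 s = 1.99×10^-7 s⁻¹.
Cω = 3.34×10^8 × 1.99×10^-7 = 66.6 W/(m²·K).
Amplitude A = F₀ / (Cω) = 154.0 / 66.6 = 2.31 K.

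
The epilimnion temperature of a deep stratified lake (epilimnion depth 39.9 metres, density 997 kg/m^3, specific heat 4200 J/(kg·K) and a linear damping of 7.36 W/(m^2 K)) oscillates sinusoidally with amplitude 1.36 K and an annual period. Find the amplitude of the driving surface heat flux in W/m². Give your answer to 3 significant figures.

Areal heat capacity C = ρ c_p D = 997 × 4200 × 39.9 = 1.67×10^8 J/(m²·K).
ω = 2π / 3.15×10^7 s = 1.99×10^-7 s⁻¹.
√((Cω)² + λ²) = √((33.3)² + 7.36²) = 34.1 W/(m²·K).
F₀ = A × √((Cω)²+λ²) = 1.36 × 34.1 = 46.4 W/m².

46.4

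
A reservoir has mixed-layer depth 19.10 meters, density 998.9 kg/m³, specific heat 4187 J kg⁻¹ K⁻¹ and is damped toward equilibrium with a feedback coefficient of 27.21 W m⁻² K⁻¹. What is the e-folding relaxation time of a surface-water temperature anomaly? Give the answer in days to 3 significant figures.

Areal heat capacity C = ρ c_p D = 998.9 × 4187 × 19.10 = 7.99×10^7 J m⁻² K⁻¹.
Relaxation time τ = C / λ = 7.99×10^7 / 27.21 = 2.94×10^6 s.
In days: 2.94×10^6 s / (86400 s/day) = 34.0 days.

34.0 days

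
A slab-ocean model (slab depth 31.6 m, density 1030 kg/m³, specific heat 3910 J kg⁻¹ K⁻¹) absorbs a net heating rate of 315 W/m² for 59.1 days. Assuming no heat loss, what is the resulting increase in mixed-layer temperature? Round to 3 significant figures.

12.6 K

Areal heat capacity C = ρ c_p D = 1030 × 3910 × 31.6 = 1.27×10^8 J/(m²·K).
Net heat input Q = F Δt = 315 × (59.1 days × 86400 s/day) = 1.61×10^9 J/m².
ΔT = Q / C = 1.61×10^9 / 1.27×10^8 = 12.6 K.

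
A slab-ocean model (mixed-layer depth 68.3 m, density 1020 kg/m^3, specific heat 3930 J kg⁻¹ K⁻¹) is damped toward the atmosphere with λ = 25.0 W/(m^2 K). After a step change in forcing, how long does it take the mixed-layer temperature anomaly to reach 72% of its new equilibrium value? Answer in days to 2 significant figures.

Areal heat capacity C = ρ c_p D = 1020 × 3930 × 68.3 = 2.74×10^8 J/(m^2 K).
τ = C / λ = 2.74×10^8 / 25.0 = 1.10×10^7 s.
Fraction reached: 1 − e^(−t/τ) = 0.72 ⇒ t = −τ ln(1 − 0.72) = τ × 1.27.
t = 1.39×10^7 s = 161 days.

160 days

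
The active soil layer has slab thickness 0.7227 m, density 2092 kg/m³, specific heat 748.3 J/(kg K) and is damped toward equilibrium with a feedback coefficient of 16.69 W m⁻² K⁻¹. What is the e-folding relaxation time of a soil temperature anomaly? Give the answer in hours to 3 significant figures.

Areal heat capacity C = ρ c_p D = 2092 × 748.3 × 0.7227 = 1.13×10^6 J m⁻² K⁻¹.
Relaxation time τ = C / λ = 1.13×10^6 / 16.69 = 67800 s.
In hours: 67800 s / (3600 s/hour) = 18.8 hours.

18.8 hours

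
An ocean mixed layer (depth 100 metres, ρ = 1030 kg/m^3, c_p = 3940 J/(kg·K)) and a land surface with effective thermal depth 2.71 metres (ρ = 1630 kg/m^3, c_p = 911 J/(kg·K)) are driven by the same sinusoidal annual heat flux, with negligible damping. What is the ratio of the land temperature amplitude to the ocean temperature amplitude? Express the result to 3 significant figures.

101

C_ocean = 1030 × 3940 × 100 = 4.06×10^8 J/(m²·K).
C_land = 1630 × 911 × 2.71 = 4.02×10^6 J/(m²·K).
Undamped amplitude ∝ 1/C, so A_land/A_ocean = C_ocean/C_land = 101.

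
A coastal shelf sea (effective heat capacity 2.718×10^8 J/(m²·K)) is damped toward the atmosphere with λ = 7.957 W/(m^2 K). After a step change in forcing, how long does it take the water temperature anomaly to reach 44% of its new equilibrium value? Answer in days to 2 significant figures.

230 days

Areal heat capacity C = 2.718×10^8 J/(m²·K) (given).
τ = C / λ = 2.72×10^8 / 7.957 = 3.42×10^7 s.
Fraction reached: 1 − e^(−t/τ) = 0.44 ⇒ t = −τ ln(1 − 0.44) = τ × 0.580.
t = 1.98×10^7 s = 229 days.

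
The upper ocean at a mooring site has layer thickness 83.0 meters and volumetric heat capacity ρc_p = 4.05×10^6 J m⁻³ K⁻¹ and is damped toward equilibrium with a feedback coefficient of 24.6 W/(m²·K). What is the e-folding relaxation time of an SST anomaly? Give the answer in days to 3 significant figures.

Areal heat capacity C = ρc_p × D = 4.05×10^6 × 83.0 = 3.36×10^8 J/(m^2 K).
Relaxation time τ = C / λ = 3.36×10^8 / 24.6 = 1.37×10^7 s.
In days: 1.37×10^7 s / (86400 s/day) = 158 days.

158 days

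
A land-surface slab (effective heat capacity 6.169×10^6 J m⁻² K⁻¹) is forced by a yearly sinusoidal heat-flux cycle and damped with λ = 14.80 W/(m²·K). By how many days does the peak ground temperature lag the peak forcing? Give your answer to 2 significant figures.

4.8 days

Areal heat capacity C = 6.169×10^6 J m⁻² K⁻¹ (given).
ω = 2π / 3.15×10^7 s = 1.99×10^-7 s⁻¹.
Phase lag φ = arctan(Cω/λ) = arctan(1.23/14.80) = 0.0829 rad.
Time lag = φ / ω = 0.0829 / 1.99×10^-7 = 4.16×10^5 s = 4.81 days.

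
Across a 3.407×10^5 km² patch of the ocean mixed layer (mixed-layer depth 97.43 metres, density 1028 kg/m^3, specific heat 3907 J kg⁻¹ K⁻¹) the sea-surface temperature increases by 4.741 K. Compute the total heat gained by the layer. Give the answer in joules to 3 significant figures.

6.32×10^20 J

Areal heat capacity C = ρ c_p D = 1028 × 3907 × 97.43 = 3.91×10^8 J/(m²·K).
Heat per unit area: q = C ΔT = 3.91×10^8 × 4.741 = 1.86×10^9 J/m².
Total heat: Q = q × A = 1.86×10^9 × (3.407×10^5 × 10⁶ m²) = 6.32×10^20 J.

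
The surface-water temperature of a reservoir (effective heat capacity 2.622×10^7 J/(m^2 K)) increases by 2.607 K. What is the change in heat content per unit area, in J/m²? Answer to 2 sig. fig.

6.8×10^7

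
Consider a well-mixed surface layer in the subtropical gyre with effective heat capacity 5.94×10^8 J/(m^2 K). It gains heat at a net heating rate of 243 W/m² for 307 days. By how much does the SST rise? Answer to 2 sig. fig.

Areal heat capacity C = 5.94×10^8 J/(m^2 K) (given).
Net heat input Q = F Δt = 243 × (307 days × 86400 s/day) = 6.45×10^9 J/m².
ΔT = Q / C = 6.45×10^9 / 5.94×10^8 = 10.9 K.

11 K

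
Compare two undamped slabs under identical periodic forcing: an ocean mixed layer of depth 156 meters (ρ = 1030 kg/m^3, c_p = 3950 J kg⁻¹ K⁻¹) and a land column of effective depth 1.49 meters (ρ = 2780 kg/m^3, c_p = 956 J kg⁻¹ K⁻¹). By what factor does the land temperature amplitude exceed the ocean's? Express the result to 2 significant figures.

160

C_ocean = 1030 × 3950 × 156 = 6.35×10^8 J/(m²·K).
C_land = 2780 × 956 × 1.49 = 3.96×10^6 J/(m²·K).
Undamped amplitude ∝ 1/C, so A_land/A_ocean = C_ocean/C_land = 160.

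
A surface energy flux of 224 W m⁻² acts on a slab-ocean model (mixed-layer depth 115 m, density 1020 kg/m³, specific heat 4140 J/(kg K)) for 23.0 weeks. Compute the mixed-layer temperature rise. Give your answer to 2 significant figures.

6.4 K

Areal heat capacity C = ρ c_p D = 1020 × 4140 × 115 = 4.86×10^8 J/(m²·K).
Net heat input Q = F Δt = 224 × (23.0 weeks × 6.048×10^5 s/week) = 3.12×10^9 J/m².
ΔT = Q / C = 3.12×10^9 / 4.86×10^8 = 6.42 K.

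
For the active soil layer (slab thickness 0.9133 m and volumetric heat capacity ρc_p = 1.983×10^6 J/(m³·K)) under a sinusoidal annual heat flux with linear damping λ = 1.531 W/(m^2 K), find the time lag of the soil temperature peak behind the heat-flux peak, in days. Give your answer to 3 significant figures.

Areal heat capacity C = ρc_p × D = 1.983×10^6 × 0.9133 = 1.81×10^6 J/(m^2 K).
ω = 2π / 3.15×10^7 s = 1.99×10^-7 s⁻¹.
Phase lag φ = arctan(Cω/λ) = arctan(0.361/1.531) = 0.231 rad.
Time lag = φ / ω = 0.231 / 1.99×10^-7 = 1.16×10^6 s = 13.4 days.

13.4 days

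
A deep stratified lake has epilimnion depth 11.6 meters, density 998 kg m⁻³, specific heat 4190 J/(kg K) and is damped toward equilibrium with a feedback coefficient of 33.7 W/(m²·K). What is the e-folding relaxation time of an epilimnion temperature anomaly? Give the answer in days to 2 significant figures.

17 days

Areal heat capacity C = ρ c_p D = 998 × 4190 × 11.6 = 4.85×10^7 J m⁻² K⁻¹.
Relaxation time τ = C / λ = 4.85×10^7 / 33.7 = 1.44×10^6 s.
In days: 1.44×10^6 s / (86400 s/day) = 16.7 days.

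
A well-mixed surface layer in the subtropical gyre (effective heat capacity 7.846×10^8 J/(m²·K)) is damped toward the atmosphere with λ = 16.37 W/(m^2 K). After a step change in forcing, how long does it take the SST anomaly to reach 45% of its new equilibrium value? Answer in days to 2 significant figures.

330 days

Areal heat capacity C = 7.846×10^8 J/(m²·K) (given).
τ = C / λ = 7.85×10^8 / 16.37 = 4.79×10^7 s.
Fraction reached: 1 − e^(−t/τ) = 0.45 ⇒ t = −τ ln(1 − 0.45) = τ × 0.598.
t = 2.87×10^7 s = 332 days.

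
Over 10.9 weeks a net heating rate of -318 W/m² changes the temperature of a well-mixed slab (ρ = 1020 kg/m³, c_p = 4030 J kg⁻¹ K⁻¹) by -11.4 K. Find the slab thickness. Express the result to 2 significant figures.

45 m

Heat input Q = F Δt = -318 × 6.59×10^6 s = -2.10×10^9 J/m².
Required areal heat capacity C = Q / ΔT = 1.84×10^8 J/(m²·K).
Depth D = C / (ρ c_p) = 1.84×10^8 / (1020 × 4030) = 44.7 m.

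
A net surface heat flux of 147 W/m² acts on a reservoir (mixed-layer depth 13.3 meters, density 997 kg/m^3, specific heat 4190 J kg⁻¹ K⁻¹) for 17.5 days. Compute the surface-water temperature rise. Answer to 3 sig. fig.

Areal heat capacity C = ρ c_p D = 997 × 4190 × 13.3 = 5.56×10^7 J/(m^2 K).
Net heat input Q = F Δt = 147 × (17.5 days × 86400 s/day) = 2.22×10^8 J/m².
ΔT = Q / C = 2.22×10^8 / 5.56×10^7 = 4.00 K.

4.00 K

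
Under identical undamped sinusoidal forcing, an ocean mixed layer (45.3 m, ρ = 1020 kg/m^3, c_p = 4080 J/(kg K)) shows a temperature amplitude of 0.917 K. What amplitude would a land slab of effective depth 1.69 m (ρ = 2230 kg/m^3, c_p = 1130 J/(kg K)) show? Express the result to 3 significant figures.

C_ocean = 1.89×10^8 J/(m²·K); C_land = 4.26×10^6 J/(m²·K).
A ∝ 1/C ⇒ A_land = A_ocean × C_ocean/C_land = 0.917 × 44.3 = 40.6 K.

40.6 K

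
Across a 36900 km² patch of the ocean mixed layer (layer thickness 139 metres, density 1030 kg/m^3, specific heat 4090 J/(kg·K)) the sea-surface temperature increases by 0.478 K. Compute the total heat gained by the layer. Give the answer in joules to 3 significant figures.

Areal heat capacity C = ρ c_p D = 1030 × 4090 × 139 = 5.86×10^8 J/(m^2 K).
Heat per unit area: q = C ΔT = 5.86×10^8 × 0.478 = 2.80×10^8 J/m².
Total heat: Q = q × A = 2.80×10^8 × (36900 × 10⁶ m²) = 1.03×10^19 J.

1.03×10^19 J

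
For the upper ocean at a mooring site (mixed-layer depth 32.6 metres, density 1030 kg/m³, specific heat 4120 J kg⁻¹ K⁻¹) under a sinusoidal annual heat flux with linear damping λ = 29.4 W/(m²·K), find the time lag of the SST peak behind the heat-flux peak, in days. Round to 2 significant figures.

Areal heat capacity C = ρ c_p D = 1030 × 4120 × 32.6 = 1.38×10^8 J/(m^2 K).
ω = 2π / 3.15×10^7 s = 1.99×10^-7 s⁻¹.
Phase lag φ = arctan(Cω/λ) = arctan(27.6/29.4) = 0.753 rad.
Time lag = φ / ω = 0.753 / 1.99×10^-7 = 3.78×10^6 s = 43.8 days.

44 days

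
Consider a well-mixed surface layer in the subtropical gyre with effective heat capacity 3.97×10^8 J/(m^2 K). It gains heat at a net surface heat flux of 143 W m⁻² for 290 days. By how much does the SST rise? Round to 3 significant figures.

9.03 K

Areal heat capacity C = 3.97×10^8 J/(m^2 K) (given).
Net heat input Q = F Δt = 143 × (290 days × 86400 s/day) = 3.58×10^9 J/m².
ΔT = Q / C = 3.58×10^9 / 3.97×10^8 = 9.03 K.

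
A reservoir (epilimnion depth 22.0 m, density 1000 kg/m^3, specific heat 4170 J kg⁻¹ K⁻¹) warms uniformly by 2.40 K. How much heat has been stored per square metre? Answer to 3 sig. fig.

Areal heat capacity C = ρ c_p D = 1000 × 4170 × 22.0 = 9.17×10^7 J m⁻² K⁻¹.
ΔQ = C ΔT = 9.17×10^7 × 2.40 = 2.20×10^8 J/m².

2.20×10^8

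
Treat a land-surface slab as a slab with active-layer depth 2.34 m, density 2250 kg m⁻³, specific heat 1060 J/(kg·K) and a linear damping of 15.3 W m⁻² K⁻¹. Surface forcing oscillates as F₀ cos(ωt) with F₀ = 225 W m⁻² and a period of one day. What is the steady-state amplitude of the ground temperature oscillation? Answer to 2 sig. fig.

0.55 K

Areal heat capacity C = ρ c_p D = 2250 × 1060 × 2.34 = 5.58×10^6 J/(m^2 K).
Angular frequency ω = 2π / T = 2π / 86400 s = 7.27×10^-5 s⁻¹.
√((Cω)² + λ²) = √((406)² + 15.3²) = 406 W/(m²·K).
Amplitude A = F₀ / √((Cω)²+λ²) = 225 / 406 = 0.554 K.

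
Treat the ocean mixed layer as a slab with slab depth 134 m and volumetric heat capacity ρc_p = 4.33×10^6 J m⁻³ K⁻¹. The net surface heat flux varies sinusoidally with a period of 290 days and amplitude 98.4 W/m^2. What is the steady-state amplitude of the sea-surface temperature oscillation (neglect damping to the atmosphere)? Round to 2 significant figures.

Areal heat capacity C = ρc_p × D = 4.33×10^6 × 134 = 5.80×10^8 J m⁻² K⁻¹.
Angular frequency ω = 2π / T = 2π / 2.51×10^7 s = 2.51×10^-7 s⁻¹.
Cω = 5.80×10^8 × 2.51×10^-7 = 145 W/(m²·K).
Amplitude A = F₀ / (Cω) = 98.4 / 145 = 0.676 K.

0.68 K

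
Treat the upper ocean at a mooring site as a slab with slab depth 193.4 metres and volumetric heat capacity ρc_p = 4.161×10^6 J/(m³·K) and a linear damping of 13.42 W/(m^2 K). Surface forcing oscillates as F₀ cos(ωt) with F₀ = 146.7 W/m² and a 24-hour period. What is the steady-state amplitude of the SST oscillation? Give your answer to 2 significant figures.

Areal heat capacity C = ρc_p × D = 4.161×10^6 × 193.4 = 8.05×10^8 J m⁻² K⁻¹.
Angular frequency ω = 2π / T = 2π / 86400 s = 7.27×10^-5 s⁻¹.
√((Cω)² + λ²) = √((58500)² + 13.42²) = 58500 W/(m²·K).
Amplitude A = F₀ / √((Cω)²+λ²) = 146.7 / 58500 = 0.00251 K.

0.0025 K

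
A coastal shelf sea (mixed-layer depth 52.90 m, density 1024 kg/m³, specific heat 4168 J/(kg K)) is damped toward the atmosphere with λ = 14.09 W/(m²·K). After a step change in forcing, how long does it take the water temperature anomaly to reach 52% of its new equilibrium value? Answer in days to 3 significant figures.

Areal heat capacity C = ρ c_p D = 1024 × 4168 × 52.90 = 2.26×10^8 J m⁻² K⁻¹.
τ = C / λ = 2.26×10^8 / 14.09 = 1.60×10^7 s.
Fraction reached: 1 − e^(−t/τ) = 0.52 ⇒ t = −τ ln(1 − 0.52) = τ × 0.734.
t = 1.18×10^7 s = 136 days.

136 days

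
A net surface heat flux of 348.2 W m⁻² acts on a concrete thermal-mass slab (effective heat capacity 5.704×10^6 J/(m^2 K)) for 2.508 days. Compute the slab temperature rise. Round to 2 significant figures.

13 K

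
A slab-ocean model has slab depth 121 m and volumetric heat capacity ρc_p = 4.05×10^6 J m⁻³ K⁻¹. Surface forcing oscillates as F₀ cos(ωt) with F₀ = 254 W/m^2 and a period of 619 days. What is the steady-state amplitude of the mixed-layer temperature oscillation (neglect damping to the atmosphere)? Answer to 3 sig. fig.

Areal heat capacity C = ρc_p × D = 4.05×10^6 × 121 = 4.90×10^8 J m⁻² K⁻¹.
Angular frequency ω = 2π / T = 2π / 5.35×10^7 s = 1.17×10^-7 s⁻¹.
Cω = 4.90×10^8 × 1.17×10^-7 = 57.6 W/(m²·K).
Amplitude A = F₀ / (Cω) = 254 / 57.6 = 4.41 K.

4.41 K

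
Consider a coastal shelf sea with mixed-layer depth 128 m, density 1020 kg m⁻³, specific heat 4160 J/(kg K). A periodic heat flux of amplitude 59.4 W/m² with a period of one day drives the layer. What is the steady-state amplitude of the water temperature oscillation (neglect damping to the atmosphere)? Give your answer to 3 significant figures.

0.00150 K

Areal heat capacity C = ρ c_p D = 1020 × 4160 × 128 = 5.43×10^8 J m⁻² K⁻¹.
Angular frequency ω = 2π / T = 2π / 86400 s = 7.27×10^-5 s⁻¹.
Cω = 5.43×10^8 × 7.27×10^-5 = 39500 W/(m²·K).
Amplitude A = F₀ / (Cω) = 59.4 / 39500 = 0.00150 K.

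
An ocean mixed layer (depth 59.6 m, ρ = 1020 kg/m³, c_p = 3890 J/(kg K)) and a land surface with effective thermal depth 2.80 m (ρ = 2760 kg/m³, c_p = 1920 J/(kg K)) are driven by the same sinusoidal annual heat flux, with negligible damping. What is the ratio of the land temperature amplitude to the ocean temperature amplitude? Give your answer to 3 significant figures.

15.9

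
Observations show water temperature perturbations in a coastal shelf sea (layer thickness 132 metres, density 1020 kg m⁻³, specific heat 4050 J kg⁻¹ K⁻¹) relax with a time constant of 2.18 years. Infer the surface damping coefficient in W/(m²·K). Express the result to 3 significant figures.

7.93

Areal heat capacity C = ρ c_p D = 1020 × 4050 × 132 = 5.45×10^8 J/(m²·K).
τ = 2.18 years = 6.88×10^7 s.
λ = C / τ = 5.45×10^8 / 6.88×10^7 = 7.93 W/(m²·K).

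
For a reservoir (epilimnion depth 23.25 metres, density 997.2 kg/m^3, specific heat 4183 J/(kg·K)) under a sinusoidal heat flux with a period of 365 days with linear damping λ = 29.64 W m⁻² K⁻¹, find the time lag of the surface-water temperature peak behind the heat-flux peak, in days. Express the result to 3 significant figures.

33.6 days

Areal heat capacity C = ρ c_p D = 997.2 × 4183 × 23.25 = 9.70×10^7 J/(m^2 K).
ω = 2π / 3.15×10^7 s = 1.99×10^-7 s⁻¹.
Phase lag φ = arctan(Cω/λ) = arctan(19.3/29.64) = 0.578 rad.
Time lag = φ / ω = 0.578 / 1.99×10^-7 = 2.90×10^6 s = 33.6 days.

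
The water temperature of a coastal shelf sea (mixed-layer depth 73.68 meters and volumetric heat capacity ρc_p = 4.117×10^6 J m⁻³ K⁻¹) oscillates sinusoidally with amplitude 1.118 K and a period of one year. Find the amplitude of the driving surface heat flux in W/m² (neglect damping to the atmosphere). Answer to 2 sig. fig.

Areal heat capacity C = ρc_p × D = 4.117×10^6 × 73.68 = 3.03×10^8 J m⁻² K⁻¹.
ω = 2π / 3.15×10^7 s = 1.99×10^-7 s⁻¹.
Cω = 3.03×10^8 × 1.99×10^-7 = 60.4 W/(m²·K).
F₀ = A × Cω = 1.118 × 60.4 = 67.6 W/m².

68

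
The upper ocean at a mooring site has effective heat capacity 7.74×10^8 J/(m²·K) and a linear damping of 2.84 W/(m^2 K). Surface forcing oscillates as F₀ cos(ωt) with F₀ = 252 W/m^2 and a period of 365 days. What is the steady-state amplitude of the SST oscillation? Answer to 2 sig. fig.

1.6 K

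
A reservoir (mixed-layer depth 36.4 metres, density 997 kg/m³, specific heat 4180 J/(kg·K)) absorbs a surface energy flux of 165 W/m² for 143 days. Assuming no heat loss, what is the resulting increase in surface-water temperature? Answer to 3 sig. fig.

Areal heat capacity C = ρ c_p D = 997 × 4180 × 36.4 = 1.52×10^8 J/(m²·K).
Net heat input Q = F Δt = 165 × (143 days × 86400 s/day) = 2.04×10^9 J/m².
ΔT = Q / C = 2.04×10^9 / 1.52×10^8 = 13.4 K.

13.4 K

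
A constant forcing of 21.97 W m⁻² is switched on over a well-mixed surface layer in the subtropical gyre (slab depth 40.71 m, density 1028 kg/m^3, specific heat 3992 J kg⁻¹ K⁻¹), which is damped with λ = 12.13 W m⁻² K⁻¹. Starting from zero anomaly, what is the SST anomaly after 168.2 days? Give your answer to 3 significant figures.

Areal heat capacity C = ρ c_p D = 1028 × 3992 × 40.71 = 1.67×10^8 J m⁻² K⁻¹.
τ = C / λ = 1.67×10^8 / 12.13 = 1.38×10^7 s.
Equilibrium anomaly ΔT_eq = F / λ = 21.97 / 12.13 = 1.81 K.
t = 168.2 days = 1.45×10^7 s, so t/τ = 1.06.
ΔT(t) = ΔT_eq (1 − e^(−t/τ)) = 1.81 × (1 − e^−1.06) = 1.18 K.

1.18 K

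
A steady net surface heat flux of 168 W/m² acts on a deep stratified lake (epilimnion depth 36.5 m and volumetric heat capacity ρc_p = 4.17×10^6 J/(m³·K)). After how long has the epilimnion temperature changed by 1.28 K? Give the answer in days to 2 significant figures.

Areal heat capacity C = ρc_p × D = 4.17×10^6 × 36.5 = 1.52×10^8 J/(m^2 K).
Time required: Δt = C ΔT / F = 1.52×10^8 × 1.28 / 168 = 1.16×10^6 s.
In days: 1.16×10^6 s / (86400 s/day) = 13.4 days.

13 days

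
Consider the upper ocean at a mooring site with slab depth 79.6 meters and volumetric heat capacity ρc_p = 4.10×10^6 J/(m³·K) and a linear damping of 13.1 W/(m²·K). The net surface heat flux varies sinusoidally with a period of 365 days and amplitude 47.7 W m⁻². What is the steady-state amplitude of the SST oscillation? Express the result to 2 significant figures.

0.72 K

Areal heat capacity C = ρc_p × D = 4.10×10^6 × 79.6 = 3.26×10^8 J/(m²·K).
Angular frequency ω = 2π / T = 2π / 3.15×10^7 s = 1.99×10^-7 s⁻¹.
√((Cω)² + λ²) = √((65.0)² + 13.1²) = 66.3 W/(m²·K).
Amplitude A = F₀ / √((Cω)²+λ²) = 47.7 / 66.3 = 0.719 K.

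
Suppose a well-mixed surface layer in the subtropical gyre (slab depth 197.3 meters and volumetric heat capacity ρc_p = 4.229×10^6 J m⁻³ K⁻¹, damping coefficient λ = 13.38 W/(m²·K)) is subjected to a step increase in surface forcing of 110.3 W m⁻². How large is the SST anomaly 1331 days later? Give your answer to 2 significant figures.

6.9 K

Areal heat capacity C = ρc_p × D = 4.229×10^6 × 197.3 = 8.34×10^8 J m⁻² K⁻¹.
τ = C / λ = 8.34×10^8 / 13.38 = 6.24×10^7 s.
Equilibrium anomaly ΔT_eq = F / λ = 110.3 / 13.38 = 8.24 K.
t = 1331 days = 1.15×10^8 s, so t/τ = 1.84.
ΔT(t) = ΔT_eq (1 − e^(−t/τ)) = 8.24 × (1 − e^−1.84) = 6.94 K.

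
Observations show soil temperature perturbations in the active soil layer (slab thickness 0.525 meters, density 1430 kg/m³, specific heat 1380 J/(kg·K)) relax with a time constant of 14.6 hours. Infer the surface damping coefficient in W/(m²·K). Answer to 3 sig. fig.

Areal heat capacity C = ρ c_p D = 1430 × 1380 × 0.525 = 1.04×10^6 J/(m^2 K).
τ = 14.6 hours = 52600 s.
λ = C / τ = 1.04×10^6 / 52600 = 19.7 W/(m²·K).

19.7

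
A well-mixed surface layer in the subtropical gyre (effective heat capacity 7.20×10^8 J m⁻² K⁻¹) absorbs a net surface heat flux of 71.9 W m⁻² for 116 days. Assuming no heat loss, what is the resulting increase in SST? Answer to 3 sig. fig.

1.00 K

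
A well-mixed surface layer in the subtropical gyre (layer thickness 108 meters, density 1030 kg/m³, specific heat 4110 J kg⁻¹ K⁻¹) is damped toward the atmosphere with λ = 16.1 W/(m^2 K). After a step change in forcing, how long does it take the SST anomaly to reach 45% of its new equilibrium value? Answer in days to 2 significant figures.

Areal heat capacity C = ρ c_p D = 1030 × 4110 × 108 = 4.57×10^8 J m⁻² K⁻¹.
τ = C / λ = 4.57×10^8 / 16.1 = 2.84×10^7 s.
Fraction reached: 1 − e^(−t/τ) = 0.45 ⇒ t = −τ ln(1 − 0.45) = τ × 0.598.
t = 1.70×10^7 s = 196 days.

200 days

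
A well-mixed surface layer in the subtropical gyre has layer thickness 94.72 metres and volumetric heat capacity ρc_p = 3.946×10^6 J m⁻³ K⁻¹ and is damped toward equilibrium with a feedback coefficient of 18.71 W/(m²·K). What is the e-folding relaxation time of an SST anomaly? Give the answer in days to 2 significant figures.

Areal heat capacity C = ρc_p × D = 3.946×10^6 × 94.72 = 3.74×10^8 J/(m^2 K).
Relaxation time τ = C / λ = 3.74×10^8 / 18.71 = 2.00×10^7 s.
In days: 2.00×10^7 s / (86400 s/day) = 231 days.

230 days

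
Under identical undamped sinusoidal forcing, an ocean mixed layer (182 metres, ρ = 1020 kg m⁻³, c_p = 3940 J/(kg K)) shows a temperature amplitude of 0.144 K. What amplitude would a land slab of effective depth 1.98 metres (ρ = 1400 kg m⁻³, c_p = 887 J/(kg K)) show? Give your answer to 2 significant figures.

43 K

C_ocean = 7.31×10^8 J/(m²·K); C_land = 2.46×10^6 J/(m²·K).
A ∝ 1/C ⇒ A_land = A_ocean × C_ocean/C_land = 0.144 × 297 = 42.8 K.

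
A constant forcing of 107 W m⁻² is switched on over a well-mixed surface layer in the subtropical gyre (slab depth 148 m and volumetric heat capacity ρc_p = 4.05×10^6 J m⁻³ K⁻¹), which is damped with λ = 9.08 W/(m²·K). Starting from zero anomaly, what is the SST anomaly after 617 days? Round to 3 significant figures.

6.53 K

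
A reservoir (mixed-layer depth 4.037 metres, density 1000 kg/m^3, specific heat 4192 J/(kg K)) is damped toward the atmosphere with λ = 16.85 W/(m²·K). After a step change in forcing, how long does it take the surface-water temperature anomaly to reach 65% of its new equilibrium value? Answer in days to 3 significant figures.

12.2 days

Areal heat capacity C = ρ c_p D = 1000 × 4192 × 4.037 = 1.69×10^7 J/(m²·K).
τ = C / λ = 1.69×10^7 / 16.85 = 1.00×10^6 s.
Fraction reached: 1 − e^(−t/τ) = 0.65 ⇒ t = −τ ln(1 − 0.65) = τ × 1.05.
t = 1.05×10^6 s = 12.2 days.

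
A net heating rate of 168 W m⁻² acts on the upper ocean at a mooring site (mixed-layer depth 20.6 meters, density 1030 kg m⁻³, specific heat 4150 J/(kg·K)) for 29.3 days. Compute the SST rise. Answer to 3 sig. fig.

4.83 K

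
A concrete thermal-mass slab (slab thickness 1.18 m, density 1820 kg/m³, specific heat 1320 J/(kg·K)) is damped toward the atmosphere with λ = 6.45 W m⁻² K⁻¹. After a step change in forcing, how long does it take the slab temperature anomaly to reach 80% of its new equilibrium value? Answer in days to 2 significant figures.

8.2 days

Areal heat capacity C = ρ c_p D = 1820 × 1320 × 1.18 = 2.83×10^6 J m⁻² K⁻¹.
τ = C / λ = 2.83×10^6 / 6.45 = 4.40×10^5 s.
Fraction reached: 1 − e^(−t/τ) = 0.80 ⇒ t = −τ ln(1 − 0.80) = τ × 1.61.
t = 7.07×10^5 s = 8.19 days.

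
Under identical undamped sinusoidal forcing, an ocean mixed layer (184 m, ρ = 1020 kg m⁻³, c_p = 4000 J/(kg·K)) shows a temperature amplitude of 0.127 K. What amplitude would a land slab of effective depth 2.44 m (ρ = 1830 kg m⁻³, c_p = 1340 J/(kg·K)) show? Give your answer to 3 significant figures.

15.9 K

C_ocean = 7.51×10^8 J/(m²·K); C_land = 5.98×10^6 J/(m²·K).
A ∝ 1/C ⇒ A_land = A_ocean × C_ocean/C_land = 0.127 × 125 = 15.9 K.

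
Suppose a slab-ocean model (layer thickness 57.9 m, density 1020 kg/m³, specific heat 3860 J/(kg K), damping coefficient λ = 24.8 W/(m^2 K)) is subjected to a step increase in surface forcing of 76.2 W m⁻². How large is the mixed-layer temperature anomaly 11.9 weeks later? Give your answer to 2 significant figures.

1.7 K

Areal heat capacity C = ρ c_p D = 1020 × 3860 × 57.9 = 2.28×10^8 J/(m^2 K).
τ = C / λ = 2.28×10^8 / 24.8 = 9.19×10^6 s.
Equilibrium anomaly ΔT_eq = F / λ = 76.2 / 24.8 = 3.07 K.
t = 11.9 weeks = 7.20×10^6 s, so t/τ = 0.783.
ΔT(t) = ΔT_eq (1 − e^(−t/τ)) = 3.07 × (1 − e^−0.783) = 1.67 K.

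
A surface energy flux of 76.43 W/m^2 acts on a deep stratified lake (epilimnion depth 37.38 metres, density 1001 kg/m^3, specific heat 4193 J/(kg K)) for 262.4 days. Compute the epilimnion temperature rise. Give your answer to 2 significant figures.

11 K

Areal heat capacity C = ρ c_p D = 1001 × 4193 × 37.38 = 1.57×10^8 J m⁻² K⁻¹.
Net heat input Q = F Δt = 76.43 × (262.4 days × 86400 s/day) = 1.73×10^9 J/m².
ΔT = Q / C = 1.73×10^9 / 1.57×10^8 = 11.0 K.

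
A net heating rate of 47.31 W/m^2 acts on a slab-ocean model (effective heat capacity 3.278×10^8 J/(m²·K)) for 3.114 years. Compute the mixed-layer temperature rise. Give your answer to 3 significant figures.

Areal heat capacity C = 3.278×10^8 J/(m²·K) (given).
Net heat input Q = F Δt = 47.31 × (3.114 years × 3.156×10^7 s/year) = 4.65×10^9 J/m².
ΔT = Q / C = 4.65×10^9 / 3.28×10^8 = 14.2 K.

14.2 K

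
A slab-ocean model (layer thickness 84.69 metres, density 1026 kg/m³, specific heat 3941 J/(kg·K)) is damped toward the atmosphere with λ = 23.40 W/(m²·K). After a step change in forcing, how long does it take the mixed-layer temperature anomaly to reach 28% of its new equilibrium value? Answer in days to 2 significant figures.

Areal heat capacity C = ρ c_p D = 1026 × 3941 × 84.69 = 3.42×10^8 J/(m²·K).
τ = C / λ = 3.42×10^8 / 23.40 = 1.46×10^7 s.
Fraction reached: 1 − e^(−t/τ) = 0.28 ⇒ t = −τ ln(1 − 0.28) = τ × 0.329.
t = 4.81×10^6 s = 55.6 days.

56 days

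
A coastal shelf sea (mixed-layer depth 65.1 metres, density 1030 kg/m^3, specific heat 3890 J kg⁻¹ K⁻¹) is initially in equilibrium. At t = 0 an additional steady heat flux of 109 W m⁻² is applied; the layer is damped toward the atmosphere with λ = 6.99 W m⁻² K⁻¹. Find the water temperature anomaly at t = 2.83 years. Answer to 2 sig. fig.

14 K

Areal heat capacity C = ρ c_p D = 1030 × 3890 × 65.1 = 2.61×10^8 J m⁻² K⁻¹.
τ = C / λ = 2.61×10^8 / 6.99 = 3.73×10^7 s.
Equilibrium anomaly ΔT_eq = F / λ = 109 / 6.99 = 15.6 K.
t = 2.83 years = 8.93×10^7 s, so t/τ = 2.39.
ΔT(t) = ΔT_eq (1 − e^(−t/τ)) = 15.6 × (1 − e^−2.39) = 14.2 K.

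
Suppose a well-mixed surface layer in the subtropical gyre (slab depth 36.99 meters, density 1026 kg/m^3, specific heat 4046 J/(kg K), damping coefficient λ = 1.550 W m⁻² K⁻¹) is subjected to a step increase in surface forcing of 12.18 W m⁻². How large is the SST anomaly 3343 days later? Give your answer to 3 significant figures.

7.43 K

Areal heat capacity C = ρ c_p D = 1026 × 4046 × 36.99 = 1.54×10^8 J/(m²·K).
τ = C / λ = 1.54×10^8 / 1.550 = 9.91×10^7 s.
Equilibrium anomaly ΔT_eq = F / λ = 12.18 / 1.550 = 7.86 K.
t = 3343 days = 2.89×10^8 s, so t/τ = 2.92.
ΔT(t) = ΔT_eq (1 − e^(−t/τ)) = 7.86 × (1 − e^−2.92) = 7.43 K.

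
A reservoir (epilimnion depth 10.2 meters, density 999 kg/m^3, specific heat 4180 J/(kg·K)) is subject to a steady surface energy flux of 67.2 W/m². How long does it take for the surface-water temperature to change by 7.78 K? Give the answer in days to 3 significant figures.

Areal heat capacity C = ρ c_p D = 999 × 4180 × 10.2 = 4.26×10^7 J/(m^2 K).
Time required: Δt = C ΔT / F = 4.26×10^7 × 7.78 / 67.2 = 4.93×10^6 s.
In days: 4.93×10^6 s / (86400 s/day) = 57.1 days.

57.1 days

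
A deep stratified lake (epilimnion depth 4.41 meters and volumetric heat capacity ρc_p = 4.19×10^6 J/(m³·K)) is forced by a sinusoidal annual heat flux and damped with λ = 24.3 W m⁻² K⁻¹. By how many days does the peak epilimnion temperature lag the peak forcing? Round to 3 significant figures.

8.73 days

Areal heat capacity C = ρc_p × D = 4.19×10^6 × 4.41 = 1.85×10^7 J/(m²·K).
ω = 2π / 3.15×10^7 s = 1.99×10^-7 s⁻¹.
Phase lag φ = arctan(Cω/λ) = arctan(3.68/24.3) = 0.150 rad.
Time lag = φ / ω = 0.150 / 1.99×10^-7 = 7.55×10^5 s = 8.73 days.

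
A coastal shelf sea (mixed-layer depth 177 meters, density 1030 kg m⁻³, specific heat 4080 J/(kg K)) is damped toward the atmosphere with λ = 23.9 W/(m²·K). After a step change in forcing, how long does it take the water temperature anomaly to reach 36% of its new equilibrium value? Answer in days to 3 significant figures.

Areal heat capacity C = ρ c_p D = 1030 × 4080 × 177 = 7.44×10^8 J/(m²·K).
τ = C / λ = 7.44×10^8 / 23.9 = 3.11×10^7 s.
Fraction reached: 1 − e^(−t/τ) = 0.36 ⇒ t = −τ ln(1 − 0.36) = τ × 0.446.
t = 1.39×10^7 s = 161 days.

161 days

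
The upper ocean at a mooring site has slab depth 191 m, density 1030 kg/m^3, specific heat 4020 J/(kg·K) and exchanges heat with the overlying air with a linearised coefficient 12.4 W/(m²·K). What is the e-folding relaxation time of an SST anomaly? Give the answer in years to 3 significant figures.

2.02 years

Areal heat capacity C = ρ c_p D = 1030 × 4020 × 191 = 7.91×10^8 J m⁻² K⁻¹.
Relaxation time τ = C / λ = 7.91×10^8 / 12.4 = 6.38×10^7 s.
In years: 6.38×10^7 s / (3.156×10^7 s/year) = 2.02 years.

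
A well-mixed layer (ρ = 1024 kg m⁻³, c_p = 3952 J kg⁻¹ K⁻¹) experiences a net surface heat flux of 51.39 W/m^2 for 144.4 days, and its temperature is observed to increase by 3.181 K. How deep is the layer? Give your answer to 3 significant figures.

Heat input Q = F Δt = 51.39 × 1.25×10^7 s = 6.41×10^8 J/m².
Required areal heat capacity C = Q / ΔT = 2.02×10^8 J/(m²·K).
Depth D = C / (ρ c_p) = 2.02×10^8 / (1024 × 3952) = 49.8 m.

49.8 m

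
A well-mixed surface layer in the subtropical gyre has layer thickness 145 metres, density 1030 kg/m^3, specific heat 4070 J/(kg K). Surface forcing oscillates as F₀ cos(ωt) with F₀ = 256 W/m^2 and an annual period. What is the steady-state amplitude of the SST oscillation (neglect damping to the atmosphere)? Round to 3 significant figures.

2.11 K

Areal heat capacity C = ρ c_p D = 1030 × 4070 × 145 = 6.08×10^8 J/(m^2 K).
Angular frequency ω = 2π / T = 2π / 3.15×10^7 s = 1.99×10^-7 s⁻¹.
Cω = 6.08×10^8 × 1.99×10^-7 = 121 W/(m²·K).
Amplitude A = F₀ / (Cω) = 256 / 121 = 2.11 K.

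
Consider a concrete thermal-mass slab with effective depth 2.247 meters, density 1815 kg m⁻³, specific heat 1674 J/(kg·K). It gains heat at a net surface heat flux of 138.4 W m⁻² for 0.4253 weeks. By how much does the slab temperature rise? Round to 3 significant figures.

5.21 K

Areal heat capacity C = ρ c_p D = 1815 × 1674 × 2.247 = 6.83×10^6 J/(m²·K).
Net heat input Q = F Δt = 138.4 × (0.4253 weeks × 6.048×10^5 s/week) = 3.56×10^7 J/m².
ΔT = Q / C = 3.56×10^7 / 6.83×10^6 = 5.21 K.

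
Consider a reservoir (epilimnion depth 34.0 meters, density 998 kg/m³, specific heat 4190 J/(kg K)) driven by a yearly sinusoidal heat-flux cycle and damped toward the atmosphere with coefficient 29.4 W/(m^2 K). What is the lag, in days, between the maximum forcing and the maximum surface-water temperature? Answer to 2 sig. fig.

45 days

Areal heat capacity C = ρ c_p D = 998 × 4190 × 34.0 = 1.42×10^8 J m⁻² K⁻¹.
ω = 2π / 3.15×10^7 s = 1.99×10^-7 s⁻¹.
Phase lag φ = arctan(Cω/λ) = arctan(28.3/29.4) = 0.767 rad.
Time lag = φ / ω = 0.767 / 1.99×10^-7 = 3.85×10^6 s = 44.5 days.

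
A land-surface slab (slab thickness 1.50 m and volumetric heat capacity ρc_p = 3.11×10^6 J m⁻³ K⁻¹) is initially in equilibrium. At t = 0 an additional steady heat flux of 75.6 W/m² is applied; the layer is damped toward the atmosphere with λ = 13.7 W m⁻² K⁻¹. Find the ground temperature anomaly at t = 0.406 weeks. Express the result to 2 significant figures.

Areal heat capacity C = ρc_p × D = 3.11×10^6 × 1.50 = 4.66×10^6 J m⁻² K⁻¹.
τ = C / λ = 4.66×10^6 / 13.7 = 3.41×10^5 s.
Equilibrium anomaly ΔT_eq = F / λ = 75.6 / 13.7 = 5.52 K.
t = 0.406 weeks = 2.46×10^5 s, so t/τ = 0.721.
ΔT(t) = ΔT_eq (1 − e^(−t/τ)) = 5.52 × (1 − e^−0.721) = 2.84 K.

2.8 K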